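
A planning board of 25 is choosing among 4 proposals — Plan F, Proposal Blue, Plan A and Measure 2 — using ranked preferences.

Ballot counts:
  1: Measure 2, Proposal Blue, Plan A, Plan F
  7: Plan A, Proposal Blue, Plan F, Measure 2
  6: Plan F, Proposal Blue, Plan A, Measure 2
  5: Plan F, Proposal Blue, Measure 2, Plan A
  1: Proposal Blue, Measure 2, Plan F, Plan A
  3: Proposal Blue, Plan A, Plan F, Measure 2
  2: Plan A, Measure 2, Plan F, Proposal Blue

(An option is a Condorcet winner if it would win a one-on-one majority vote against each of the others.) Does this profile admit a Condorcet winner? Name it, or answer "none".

none

Pairwise majorities:
Plan F vs Proposal Blue: Plan F is ranked higher on 6+5+2 = 13 ballots, Proposal Blue on 12. Plan F wins 13–12.
Plan F vs Plan A: Plan F is ranked higher on 6+5+1 = 12 ballots, Plan A on 13. Plan A wins 13–12.
Plan F vs Measure 2: 21 to 4, Plan F.
Proposal Blue vs Plan A: Proposal Blue is ranked higher on 1+6+5+1+3 = 16 ballots, Plan A on 9. Proposal Blue wins 16–9.
Proposal Blue vs Measure 2: 7+6+5+1+3 = 22 for Proposal Blue, 3 for Measure 2 — Proposal Blue by 22–3.
Plan A vs Measure 2: Plan A is ranked higher on 7+6+3+2 = 18 ballots, Measure 2 on 7. Plan A wins 18–7.
Every option loses at least once (Plan F loses to Plan A; Proposal Blue loses to Plan F; Plan A loses to Proposal Blue; Measure 2 loses to Plan F). The majority relation contains the cycle Plan F > Proposal Blue > Plan A > Plan F, so there is no Condorcet winner.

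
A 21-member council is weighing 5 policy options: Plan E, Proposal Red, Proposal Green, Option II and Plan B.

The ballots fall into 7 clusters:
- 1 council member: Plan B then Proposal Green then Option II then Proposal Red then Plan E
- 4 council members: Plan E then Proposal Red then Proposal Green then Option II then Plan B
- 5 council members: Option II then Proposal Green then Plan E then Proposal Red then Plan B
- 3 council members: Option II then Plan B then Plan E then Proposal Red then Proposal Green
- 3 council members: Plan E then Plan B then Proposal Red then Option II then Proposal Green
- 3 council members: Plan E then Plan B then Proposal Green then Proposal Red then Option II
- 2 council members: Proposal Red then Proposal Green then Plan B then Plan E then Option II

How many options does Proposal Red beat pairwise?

Proposal Red against each rival (21 council members):
Proposal Red vs Plan E: Proposal Red is ranked higher on 1+2 = 3 ballots, Plan E on 18. Plan E wins 18–3.
Proposal Red vs Proposal Green: Proposal Red, 12–9.
Proposal Red vs Option II: Proposal Red, 12–9.
Proposal Red vs Plan B: 4+5+2 = 11 for Proposal Red, 10 for Plan B — Proposal Red by 11–10.
Proposal Red beats Proposal Green, Option II, Plan B; loses to Plan E — 3 pairwise wins.

3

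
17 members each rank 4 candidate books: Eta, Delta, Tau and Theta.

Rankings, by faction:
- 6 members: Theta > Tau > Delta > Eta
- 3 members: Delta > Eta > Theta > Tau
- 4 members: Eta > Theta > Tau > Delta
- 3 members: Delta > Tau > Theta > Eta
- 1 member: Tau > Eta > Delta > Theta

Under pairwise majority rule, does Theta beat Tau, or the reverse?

Ballots ranking Theta above Tau: 6 + 3 + 4 = 13.
Ballots ranking Tau above Theta: 17 − 13 = 4.
Theta wins the head-to-head 13–4.

Theta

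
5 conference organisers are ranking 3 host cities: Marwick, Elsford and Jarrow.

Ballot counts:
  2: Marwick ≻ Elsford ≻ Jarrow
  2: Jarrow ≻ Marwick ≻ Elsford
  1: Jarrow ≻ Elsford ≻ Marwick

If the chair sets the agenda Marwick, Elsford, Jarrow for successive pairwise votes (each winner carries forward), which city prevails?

Jarrow

Round 1: Marwick vs Elsford — 4–1, Marwick advances.
Round 2: Marwick vs Jarrow — 2–3, Jarrow advances.
The agenda winner is Jarrow.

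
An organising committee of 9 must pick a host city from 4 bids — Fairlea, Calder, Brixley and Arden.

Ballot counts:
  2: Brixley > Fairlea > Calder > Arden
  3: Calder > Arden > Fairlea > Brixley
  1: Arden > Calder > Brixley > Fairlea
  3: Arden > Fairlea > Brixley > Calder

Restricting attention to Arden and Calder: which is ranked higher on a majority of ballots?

Ballots ranking Arden above Calder: 1 + 3 = 4.
Ballots ranking Calder above Arden: 9 − 4 = 5.
Calder wins the head-to-head 5–4.

Calder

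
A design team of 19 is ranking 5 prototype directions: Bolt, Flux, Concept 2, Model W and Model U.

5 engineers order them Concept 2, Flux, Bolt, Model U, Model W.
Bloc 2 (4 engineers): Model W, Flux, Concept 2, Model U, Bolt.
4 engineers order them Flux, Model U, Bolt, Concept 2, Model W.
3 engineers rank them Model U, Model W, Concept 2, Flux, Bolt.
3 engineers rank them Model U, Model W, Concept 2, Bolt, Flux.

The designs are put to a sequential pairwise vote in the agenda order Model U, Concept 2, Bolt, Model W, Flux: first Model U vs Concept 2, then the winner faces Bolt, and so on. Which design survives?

Flux

Round 1: Model U vs Concept 2 — 10–9, Model U advances.
Round 2: Model U vs Bolt — 14–5, Model U advances.
Round 3: Model U vs Model W — 15–4, Model U advances.
Round 4: Model U vs Flux — 6–13, Flux advances.
The agenda winner is Flux.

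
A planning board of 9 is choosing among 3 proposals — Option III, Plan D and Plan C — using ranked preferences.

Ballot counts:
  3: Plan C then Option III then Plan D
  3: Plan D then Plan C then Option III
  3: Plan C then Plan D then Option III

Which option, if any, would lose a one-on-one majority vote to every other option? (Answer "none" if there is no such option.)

Option III

Head-to-head results (9 council members):
Option III vs Plan D: Option III preferred on 3 ballots; Plan D wins 6–3.
Option III vs Plan C: 0 for Option III, 9 for Plan C — Plan C by 9–0.
Plan D–Plan C: Plan C 6–3.
Option III is beaten in every head-to-head and is the Condorcet loser.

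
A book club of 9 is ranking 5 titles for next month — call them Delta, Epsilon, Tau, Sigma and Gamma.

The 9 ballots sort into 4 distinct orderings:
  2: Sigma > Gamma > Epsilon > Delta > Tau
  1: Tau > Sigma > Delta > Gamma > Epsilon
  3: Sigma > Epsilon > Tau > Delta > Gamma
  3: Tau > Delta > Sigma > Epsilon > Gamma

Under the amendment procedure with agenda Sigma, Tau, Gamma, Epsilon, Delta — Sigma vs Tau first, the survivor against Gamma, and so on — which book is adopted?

Sigma

Round 1: Sigma vs Tau — 5–4, Sigma advances.
Round 2: Sigma vs Gamma — 9–0, Sigma advances.
Round 3: Sigma vs Epsilon — 9–0, Sigma advances.
Round 4: Sigma vs Delta — 6–3, Sigma advances.
The agenda winner is Sigma.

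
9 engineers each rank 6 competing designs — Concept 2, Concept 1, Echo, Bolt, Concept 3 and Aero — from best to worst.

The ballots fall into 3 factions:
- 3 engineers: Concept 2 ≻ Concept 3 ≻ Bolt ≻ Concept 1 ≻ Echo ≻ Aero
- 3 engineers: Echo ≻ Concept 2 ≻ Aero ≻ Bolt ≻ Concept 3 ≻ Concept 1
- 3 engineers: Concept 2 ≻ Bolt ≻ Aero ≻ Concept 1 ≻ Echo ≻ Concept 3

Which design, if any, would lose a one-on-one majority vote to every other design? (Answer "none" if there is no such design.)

none

Pairwise majorities:
Concept 2–Concept 1: Concept 2 9–0.
Concept 2 vs Echo: Concept 2, 6–3.
Concept 2 vs Bolt: 3+3+3 = 9 for Concept 2, 0 for Bolt — Concept 2 by 9–0.
Concept 2 vs Concept 3: Concept 2, 9–0.
Concept 2 vs Aero: Concept 2 wins 9–0.
Concept 1–Echo: Concept 1 6–3.
Concept 1 vs Bolt: Bolt wins 9–0.
Concept 1 vs Concept 3: Concept 1 preferred on 3 ballots; Concept 3 wins 6–3.
Concept 1 vs Aero: Aero wins 6–3.
Echo vs Bolt: Echo preferred on 3 ballots; Bolt wins 6–3.
Echo vs Concept 3: Echo, 6–3.
Echo–Aero: Echo 6–3.
Bolt vs Concept 3: 6 to 3, Bolt.
Bolt vs Aero: 6 to 3, Bolt.
Concept 3 vs Aero: 3 for Concept 3, 6 for Aero — Aero by 6–3.
Each design has at least one pairwise win (Concept 2 beats Concept 1; Concept 1 beats Echo; Echo beats Concept 3; Bolt beats Concept 1; Concept 3 beats Concept 1; Aero beats Concept 1) — no Condorcet loser.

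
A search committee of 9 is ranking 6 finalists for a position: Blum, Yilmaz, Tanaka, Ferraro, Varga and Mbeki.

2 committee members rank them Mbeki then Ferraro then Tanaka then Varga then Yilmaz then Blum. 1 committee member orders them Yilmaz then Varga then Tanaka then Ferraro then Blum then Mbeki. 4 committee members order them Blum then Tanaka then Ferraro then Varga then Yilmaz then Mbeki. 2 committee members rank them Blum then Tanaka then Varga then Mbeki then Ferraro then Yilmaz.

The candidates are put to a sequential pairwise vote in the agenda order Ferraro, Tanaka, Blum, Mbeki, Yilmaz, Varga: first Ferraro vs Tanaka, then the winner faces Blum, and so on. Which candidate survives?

Blum

Round 1: Ferraro vs Tanaka — 2–7, Tanaka advances.
Round 2: Tanaka vs Blum — 3–6, Blum advances.
Round 3: Blum vs Mbeki — 7–2, Blum advances.
Round 4: Blum vs Yilmaz — 6–3, Blum advances.
Round 5: Blum vs Varga — 6–3, Blum advances.
Blum survives the agenda.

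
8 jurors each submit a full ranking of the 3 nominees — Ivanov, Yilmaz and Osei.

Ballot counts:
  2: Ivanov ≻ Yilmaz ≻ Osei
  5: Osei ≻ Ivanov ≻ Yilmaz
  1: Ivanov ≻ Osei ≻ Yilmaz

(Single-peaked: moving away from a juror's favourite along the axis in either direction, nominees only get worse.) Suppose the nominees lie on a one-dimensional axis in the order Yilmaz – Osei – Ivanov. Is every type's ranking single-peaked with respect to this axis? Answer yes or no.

Axis positions: Yilmaz=1, Osei=2, Ivanov=3.
Type 1: ranking walks positions 3-1-2; Yilmaz is ranked above Osei even though Osei lies between Yilmaz and the peak Ivanov on the axis — preferences dip and rise again. Not single-peaked.
Type 2 (peak Osei at position 2): ranking walks positions 2-3-1, expanding outward from the peak — single-peaked.
Type 3 (peak Ivanov at position 3): ranking walks positions 3-2-1, expanding outward from the peak — single-peaked.
Type 1 violates single-peakedness, so the profile is not single-peaked on this axis.

no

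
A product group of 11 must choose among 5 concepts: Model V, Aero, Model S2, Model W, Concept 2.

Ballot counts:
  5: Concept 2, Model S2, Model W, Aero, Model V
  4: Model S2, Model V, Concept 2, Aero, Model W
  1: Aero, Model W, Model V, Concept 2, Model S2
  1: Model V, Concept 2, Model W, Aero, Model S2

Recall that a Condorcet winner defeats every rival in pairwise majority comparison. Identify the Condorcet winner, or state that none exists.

none

Check each pair by majority over 11 ballots:
Model V vs Aero: 5 to 6, Aero.
Model V vs Model S2: 2 to 9, Model S2.
Model V vs Model W: 5 to 6, Model W.
Model V vs Concept 2: Model V wins 6–5.
Aero–Model S2: Model S2 9–2.
Aero vs Model W: Model W wins 6–5.
Aero–Concept 2: Concept 2 10–1.
Model S2 vs Model W: Model S2 wins 9–2.
Model S2–Concept 2: Concept 2 7–4.
Model W–Concept 2: Concept 2 10–1.
No design is unbeaten: Model V loses to Aero; Aero loses to Model S2; Model S2 loses to Concept 2; Model W loses to Model S2; Concept 2 loses to Model V. In particular Model V > Concept 2 > Aero > Model V is a majority cycle — no Condorcet winner exists.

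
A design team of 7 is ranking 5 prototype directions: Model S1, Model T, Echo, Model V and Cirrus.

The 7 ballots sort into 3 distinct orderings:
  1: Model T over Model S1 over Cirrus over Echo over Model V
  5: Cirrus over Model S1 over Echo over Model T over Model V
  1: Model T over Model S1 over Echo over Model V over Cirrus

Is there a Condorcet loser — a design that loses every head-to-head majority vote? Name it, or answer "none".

Head-to-head results (7 engineers):
Model S1 vs Model T: Model S1 wins 5–2.
Model S1 vs Echo: Model S1 wins 7–0.
Model S1 vs Model V: Model S1 is ranked higher on 1+5+1 = 7 ballots, Model V on 0. Model S1 wins 7–0.
Model S1 vs Cirrus: Model S1 is ranked higher on 1+1 = 2 ballots, Cirrus on 5. Cirrus wins 5–2.
Model T vs Echo: Echo wins 5–2.
Model T vs Model V: Model T preferred on 1+5+1 = 7 ballots; Model T wins 7–0.
Model T vs Cirrus: Cirrus wins 5–2.
Echo vs Model V: 1+5+1 = 7 for Echo, 0 for Model V — Echo by 7–0.
Echo vs Cirrus: Cirrus, 6–1.
Model V vs Cirrus: 1 for Model V, 6 for Cirrus — Cirrus by 6–1.
Only Model V has no wins; Model V is the Condorcet loser.

Model V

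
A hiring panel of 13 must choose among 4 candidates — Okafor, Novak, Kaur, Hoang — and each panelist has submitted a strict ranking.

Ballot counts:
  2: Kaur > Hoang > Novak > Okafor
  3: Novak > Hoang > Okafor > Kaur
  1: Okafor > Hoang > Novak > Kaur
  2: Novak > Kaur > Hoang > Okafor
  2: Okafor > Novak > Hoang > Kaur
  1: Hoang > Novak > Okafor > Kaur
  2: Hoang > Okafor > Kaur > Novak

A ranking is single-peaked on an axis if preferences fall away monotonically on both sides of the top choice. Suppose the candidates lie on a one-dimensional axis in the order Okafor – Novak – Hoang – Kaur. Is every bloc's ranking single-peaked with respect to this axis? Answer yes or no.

no

Axis positions: Okafor=1, Novak=2, Hoang=3, Kaur=4.
Bloc 1 (peak Kaur at position 4): ranking walks positions 4-3-2-1, expanding outward from the peak — single-peaked.
Bloc 2 (peak Novak at position 2): ranking walks positions 2-3-1-4, expanding outward from the peak — single-peaked.
Bloc 3: ranking walks positions 1-3-2-4; Hoang is ranked above Novak even though Novak lies between Hoang and the peak Okafor on the axis — preferences dip and rise again. Not single-peaked.
Bloc 4: ranking walks positions 2-4-3-1; Kaur is ranked above Hoang even though Hoang lies between Kaur and the peak Novak on the axis — preferences dip and rise again. Not single-peaked.
Bloc 5 (peak Okafor at position 1): ranking walks positions 1-2-3-4, expanding outward from the peak — single-peaked.
Bloc 6 (peak Hoang at position 3): ranking walks positions 3-2-1-4, expanding outward from the peak — single-peaked.
Bloc 7: ranking walks positions 3-1-4-2; Okafor is ranked above Novak even though Novak lies between Okafor and the peak Hoang on the axis — preferences dip and rise again. Not single-peaked.
Bloc 3 violates single-peakedness, so the profile is not single-peaked on this axis.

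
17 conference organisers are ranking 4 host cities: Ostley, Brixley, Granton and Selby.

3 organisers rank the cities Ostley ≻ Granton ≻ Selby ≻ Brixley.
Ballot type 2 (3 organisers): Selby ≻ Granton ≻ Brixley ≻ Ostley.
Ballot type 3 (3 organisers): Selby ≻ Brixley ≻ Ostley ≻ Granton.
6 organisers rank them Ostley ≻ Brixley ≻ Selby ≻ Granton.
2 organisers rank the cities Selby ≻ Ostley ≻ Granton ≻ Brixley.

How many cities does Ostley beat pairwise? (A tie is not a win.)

3

Ostley against each rival (17 organisers):
Ostley vs Brixley: Ostley wins 11–6.
Ostley vs Granton: Ostley is ranked higher on 3+3+6+2 = 14 ballots, Granton on 3. Ostley wins 14–3.
Ostley vs Selby: Ostley preferred on 3+6 = 9 ballots; Ostley wins 9–8.
Ostley beats Brixley, Granton, Selby — 3 pairwise wins.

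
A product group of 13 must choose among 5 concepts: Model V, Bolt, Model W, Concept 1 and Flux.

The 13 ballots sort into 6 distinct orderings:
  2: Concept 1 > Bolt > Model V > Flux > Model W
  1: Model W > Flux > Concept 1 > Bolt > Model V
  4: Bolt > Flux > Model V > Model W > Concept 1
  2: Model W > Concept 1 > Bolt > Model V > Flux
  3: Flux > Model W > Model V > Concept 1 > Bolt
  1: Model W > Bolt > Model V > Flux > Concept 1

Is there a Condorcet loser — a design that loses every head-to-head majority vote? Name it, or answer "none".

Pairwise majorities:
Model V vs Bolt: Bolt wins 10–3.
Model V vs Model W: Model W wins 7–6.
Model V–Concept 1: Model V 8–5.
Model V vs Flux: Model V is ranked higher on 2+2+1 = 5 ballots, Flux on 8. Flux wins 8–5.
Bolt vs Model W: Model W wins 7–6.
Bolt vs Concept 1: Concept 1 wins 8–5.
Bolt vs Flux: 9 to 4, Bolt.
Model W vs Concept 1: Model W wins 11–2.
Model W–Flux: Flux 9–4.
Concept 1 vs Flux: Flux, 9–4.
Each design has at least one pairwise win (Model V beats Concept 1; Bolt beats Model V; Model W beats Model V; Concept 1 beats Bolt; Flux beats Model V) — no Condorcet loser.

none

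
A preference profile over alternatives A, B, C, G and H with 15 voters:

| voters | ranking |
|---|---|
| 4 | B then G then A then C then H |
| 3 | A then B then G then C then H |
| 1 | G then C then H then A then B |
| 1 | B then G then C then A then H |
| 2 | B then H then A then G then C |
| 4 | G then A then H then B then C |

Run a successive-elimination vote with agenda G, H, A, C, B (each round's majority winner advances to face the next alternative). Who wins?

B

Round 1: G vs H — 13–2, G advances.
Round 2: G vs A — 10–5, G advances.
Round 3: G vs C — 15–0, G advances.
Round 4: G vs B — 5–10, B advances.
The agenda winner is B.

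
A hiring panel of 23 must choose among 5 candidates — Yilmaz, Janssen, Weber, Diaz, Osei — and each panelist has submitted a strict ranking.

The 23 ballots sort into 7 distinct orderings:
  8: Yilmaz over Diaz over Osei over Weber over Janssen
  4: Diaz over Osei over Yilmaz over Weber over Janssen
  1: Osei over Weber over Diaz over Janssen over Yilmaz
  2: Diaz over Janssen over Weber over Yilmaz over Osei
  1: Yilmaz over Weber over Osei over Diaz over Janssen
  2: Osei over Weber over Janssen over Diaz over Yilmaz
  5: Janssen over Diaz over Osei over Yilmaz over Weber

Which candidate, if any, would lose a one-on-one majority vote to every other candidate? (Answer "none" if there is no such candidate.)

Pairwise majorities:
Yilmaz vs Janssen: Yilmaz, 13–10.
Yilmaz vs Weber: Yilmaz wins 18–5.
Yilmaz–Diaz: Diaz 14–9.
Yilmaz–Osei: Osei 12–11.
Janssen vs Weber: 2+5 = 7 for Janssen, 16 for Weber — Weber by 16–7.
Janssen vs Diaz: Janssen preferred on 2+5 = 7 ballots; Diaz wins 16–7.
Janssen vs Osei: Osei wins 16–7.
Weber vs Diaz: 4 to 19, Diaz.
Weber vs Osei: Weber is ranked higher on 2+1 = 3 ballots, Osei on 20. Osei wins 20–3.
Diaz vs Osei: Diaz, 19–4.
Janssen is beaten in every head-to-head and is the Condorcet loser.

Janssen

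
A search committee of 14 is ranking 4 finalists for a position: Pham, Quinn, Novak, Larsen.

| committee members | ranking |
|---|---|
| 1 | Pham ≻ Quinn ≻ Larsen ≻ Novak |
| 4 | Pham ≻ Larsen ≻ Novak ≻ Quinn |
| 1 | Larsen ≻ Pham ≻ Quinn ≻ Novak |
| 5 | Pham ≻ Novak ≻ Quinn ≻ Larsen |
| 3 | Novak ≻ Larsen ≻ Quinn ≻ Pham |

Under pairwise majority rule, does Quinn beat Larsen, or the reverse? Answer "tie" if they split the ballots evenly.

Larsen

Ballots ranking Quinn above Larsen: 1 + 5 = 6.
Ballots ranking Larsen above Quinn: 14 − 6 = 8.
Larsen wins the head-to-head 8–6.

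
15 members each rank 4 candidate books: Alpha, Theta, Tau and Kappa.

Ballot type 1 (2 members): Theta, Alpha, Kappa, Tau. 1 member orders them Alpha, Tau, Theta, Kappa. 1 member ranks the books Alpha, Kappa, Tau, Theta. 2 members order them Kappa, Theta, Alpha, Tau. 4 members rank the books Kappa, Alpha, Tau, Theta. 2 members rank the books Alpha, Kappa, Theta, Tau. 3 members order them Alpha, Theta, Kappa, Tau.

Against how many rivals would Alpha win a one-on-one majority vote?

Alpha against each rival (15 members):
Alpha vs Theta: Alpha preferred on 1+1+4+2+3 = 11 ballots; Alpha wins 11–4.
Alpha vs Tau: 15 to 0, Alpha.
Alpha–Kappa: Alpha 9–6.
Alpha beats Theta, Tau, Kappa — 3 pairwise wins.

3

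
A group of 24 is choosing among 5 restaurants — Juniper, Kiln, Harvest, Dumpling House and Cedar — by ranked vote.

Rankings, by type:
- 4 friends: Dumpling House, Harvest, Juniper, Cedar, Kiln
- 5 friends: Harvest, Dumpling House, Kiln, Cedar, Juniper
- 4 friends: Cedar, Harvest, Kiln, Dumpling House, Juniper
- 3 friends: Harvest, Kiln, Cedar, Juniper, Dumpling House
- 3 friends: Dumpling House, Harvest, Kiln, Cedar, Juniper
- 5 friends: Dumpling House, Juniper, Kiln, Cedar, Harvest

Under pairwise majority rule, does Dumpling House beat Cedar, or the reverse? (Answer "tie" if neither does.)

Ballots ranking Dumpling House above Cedar: 4 + 5 + 3 + 5 = 17.
Ballots ranking Cedar above Dumpling House: 24 − 17 = 7.
Dumpling House wins the head-to-head 17–7.

Dumpling House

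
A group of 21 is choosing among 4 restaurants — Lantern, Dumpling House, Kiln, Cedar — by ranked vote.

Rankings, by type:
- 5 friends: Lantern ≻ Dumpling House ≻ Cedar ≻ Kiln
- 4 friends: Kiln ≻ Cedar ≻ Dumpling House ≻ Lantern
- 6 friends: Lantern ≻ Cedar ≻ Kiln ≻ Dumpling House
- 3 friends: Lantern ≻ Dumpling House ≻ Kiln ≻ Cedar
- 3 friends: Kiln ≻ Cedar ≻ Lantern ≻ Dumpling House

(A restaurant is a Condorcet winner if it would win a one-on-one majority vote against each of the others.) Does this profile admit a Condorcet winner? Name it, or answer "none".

Lantern

Check each pair by majority over 21 ballots:
Lantern–Dumpling House: Lantern 17–4.
Lantern vs Kiln: 5+6+3 = 14 for Lantern, 7 for Kiln — Lantern by 14–7.
Lantern vs Cedar: Lantern wins 14–7.
Dumpling House vs Kiln: Kiln, 13–8.
Dumpling House vs Cedar: 8 to 13, Cedar.
Kiln vs Cedar: Kiln preferred on 4+3+3 = 10 ballots; Cedar wins 11–10.
Only Lantern has no losses; Lantern is the Condorcet winner.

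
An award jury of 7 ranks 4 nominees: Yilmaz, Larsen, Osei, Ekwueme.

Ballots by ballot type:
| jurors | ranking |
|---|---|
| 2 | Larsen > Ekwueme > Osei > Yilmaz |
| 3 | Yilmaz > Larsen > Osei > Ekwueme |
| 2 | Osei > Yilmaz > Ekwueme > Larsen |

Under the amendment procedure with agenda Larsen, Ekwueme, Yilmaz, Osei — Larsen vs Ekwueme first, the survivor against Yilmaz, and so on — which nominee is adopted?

Round 1: Larsen vs Ekwueme — 5–2, Larsen advances.
Round 2: Larsen vs Yilmaz — 2–5, Yilmaz advances.
Round 3: Yilmaz vs Osei — 3–4, Osei advances.
Osei survives the agenda.

Osei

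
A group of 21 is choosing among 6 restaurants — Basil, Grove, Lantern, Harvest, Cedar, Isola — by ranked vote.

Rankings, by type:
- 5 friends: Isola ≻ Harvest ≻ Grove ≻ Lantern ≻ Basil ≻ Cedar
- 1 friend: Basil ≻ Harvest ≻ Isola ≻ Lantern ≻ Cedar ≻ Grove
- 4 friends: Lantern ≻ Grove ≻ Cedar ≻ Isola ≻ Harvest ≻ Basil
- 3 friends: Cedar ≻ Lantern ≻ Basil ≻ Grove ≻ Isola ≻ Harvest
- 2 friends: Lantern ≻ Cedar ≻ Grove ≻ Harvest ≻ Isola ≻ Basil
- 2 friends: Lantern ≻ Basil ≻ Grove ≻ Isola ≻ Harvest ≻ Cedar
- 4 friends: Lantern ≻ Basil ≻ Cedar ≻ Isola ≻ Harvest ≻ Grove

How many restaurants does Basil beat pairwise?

1

Basil against each rival (21 friends):
Basil vs Grove: Grove, 11–10.
Basil vs Lantern: Lantern wins 20–1.
Basil–Harvest: Harvest 11–10.
Basil vs Cedar: Basil, 12–9.
Basil vs Isola: Basil preferred on 1+3+2+4 = 10 ballots; Isola wins 11–10.
Basil beats Cedar; loses to Grove, Lantern, Harvest, Isola — 1 pairwise win.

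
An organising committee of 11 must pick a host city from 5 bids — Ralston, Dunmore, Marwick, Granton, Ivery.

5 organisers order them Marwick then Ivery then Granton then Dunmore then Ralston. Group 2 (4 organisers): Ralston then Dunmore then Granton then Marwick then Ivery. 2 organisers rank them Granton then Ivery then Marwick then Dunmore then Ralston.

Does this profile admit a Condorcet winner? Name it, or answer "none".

Check each pair by majority over 11 ballots:
Ralston vs Dunmore: 4 to 7, Dunmore.
Ralston vs Marwick: 4 to 7, Marwick.
Ralston vs Granton: 4 to 7, Granton.
Ralston vs Ivery: 4 to 7, Ivery.
Dunmore vs Marwick: Dunmore preferred on 4 ballots; Marwick wins 7–4.
Dunmore vs Granton: Dunmore is ranked higher on 4 ballots, Granton on 7. Granton wins 7–4.
Dunmore vs Ivery: 4 to 7, Ivery.
Marwick vs Granton: 5 to 6, Granton.
Marwick vs Ivery: Marwick preferred on 5+4 = 9 ballots; Marwick wins 9–2.
Granton vs Ivery: 4+2 = 6 for Granton, 5 for Ivery — Granton by 6–5.
Granton defeats every rival head-to-head and is the Condorcet winner.

Granton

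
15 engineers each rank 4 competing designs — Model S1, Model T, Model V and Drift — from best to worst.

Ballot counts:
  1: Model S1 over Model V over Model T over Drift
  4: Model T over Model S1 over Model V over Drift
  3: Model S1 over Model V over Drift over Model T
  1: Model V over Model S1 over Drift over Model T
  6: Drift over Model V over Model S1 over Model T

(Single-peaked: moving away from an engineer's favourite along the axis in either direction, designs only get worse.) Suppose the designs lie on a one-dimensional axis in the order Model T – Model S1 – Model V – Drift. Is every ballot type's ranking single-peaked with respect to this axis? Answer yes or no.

Axis positions: Model T=1, Model S1=2, Model V=3, Drift=4.
Ballot type 1 (peak Model S1 at position 2): ranking walks positions 2-3-1-4, expanding outward from the peak — single-peaked.
Ballot type 2 (peak Model T at position 1): ranking walks positions 1-2-3-4, expanding outward from the peak — single-peaked.
Ballot type 3 (peak Model S1 at position 2): ranking walks positions 2-3-4-1, expanding outward from the peak — single-peaked.
Ballot type 4 (peak Model V at position 3): ranking walks positions 3-2-4-1, expanding outward from the peak — single-peaked.
Ballot type 5 (peak Drift at position 4): ranking walks positions 4-3-2-1, expanding outward from the peak — single-peaked.
Every ranking is single-peaked on this axis.

yes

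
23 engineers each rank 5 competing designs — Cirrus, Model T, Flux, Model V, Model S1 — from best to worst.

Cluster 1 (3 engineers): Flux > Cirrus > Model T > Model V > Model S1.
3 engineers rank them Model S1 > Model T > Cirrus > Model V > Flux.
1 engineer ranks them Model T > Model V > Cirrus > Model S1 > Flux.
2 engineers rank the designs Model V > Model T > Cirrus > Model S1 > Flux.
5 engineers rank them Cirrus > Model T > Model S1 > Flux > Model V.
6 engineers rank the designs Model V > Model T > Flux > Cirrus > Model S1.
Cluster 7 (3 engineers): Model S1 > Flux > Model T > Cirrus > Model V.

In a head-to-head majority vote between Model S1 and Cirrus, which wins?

Ballots ranking Model S1 above Cirrus: 3 + 3 = 6.
Ballots ranking Cirrus above Model S1: 23 − 6 = 17.
Cirrus wins the head-to-head 17–6.

Cirrus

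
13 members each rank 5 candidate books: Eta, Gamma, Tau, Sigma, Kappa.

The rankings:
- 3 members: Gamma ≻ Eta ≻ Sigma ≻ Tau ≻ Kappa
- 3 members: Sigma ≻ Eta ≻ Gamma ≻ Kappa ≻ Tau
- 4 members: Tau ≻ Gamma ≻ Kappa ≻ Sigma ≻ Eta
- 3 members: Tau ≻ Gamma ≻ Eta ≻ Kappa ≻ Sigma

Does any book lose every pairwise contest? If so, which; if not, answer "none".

Pairwise majorities:
Eta vs Gamma: 3 for Eta, 10 for Gamma — Gamma by 10–3.
Eta vs Tau: Tau, 7–6.
Eta vs Sigma: Sigma, 7–6.
Eta vs Kappa: 9 to 4, Eta.
Gamma vs Tau: Tau, 7–6.
Gamma vs Sigma: Gamma, 10–3.
Gamma vs Kappa: Gamma, 13–0.
Tau vs Sigma: 4+3 = 7 for Tau, 6 for Sigma — Tau by 7–6.
Tau–Kappa: Tau 10–3.
Sigma–Kappa: Kappa 7–6.
Every book wins at least one matchup (Eta beats Kappa; Gamma beats Eta; Tau beats Eta; Sigma beats Eta; Kappa beats Sigma), so there is no Condorcet loser.

none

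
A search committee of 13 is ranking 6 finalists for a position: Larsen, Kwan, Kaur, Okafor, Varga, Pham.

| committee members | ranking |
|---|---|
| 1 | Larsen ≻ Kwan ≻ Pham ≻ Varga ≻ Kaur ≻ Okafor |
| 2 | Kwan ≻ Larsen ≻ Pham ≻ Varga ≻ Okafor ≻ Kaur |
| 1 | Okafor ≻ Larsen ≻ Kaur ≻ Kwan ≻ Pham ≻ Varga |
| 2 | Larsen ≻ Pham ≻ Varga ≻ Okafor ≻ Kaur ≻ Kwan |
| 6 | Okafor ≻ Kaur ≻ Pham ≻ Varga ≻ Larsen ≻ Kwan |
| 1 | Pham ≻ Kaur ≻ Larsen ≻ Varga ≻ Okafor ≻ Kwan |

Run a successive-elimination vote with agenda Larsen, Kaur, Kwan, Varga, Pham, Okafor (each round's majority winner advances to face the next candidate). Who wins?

Okafor

Round 1: Larsen vs Kaur — 6–7, Kaur advances.
Round 2: Kaur vs Kwan — 10–3, Kaur advances.
Round 3: Kaur vs Varga — 8–5, Kaur advances.
Round 4: Kaur vs Pham — 7–6, Kaur advances.
Round 5: Kaur vs Okafor — 2–11, Okafor advances.
Okafor survives the agenda.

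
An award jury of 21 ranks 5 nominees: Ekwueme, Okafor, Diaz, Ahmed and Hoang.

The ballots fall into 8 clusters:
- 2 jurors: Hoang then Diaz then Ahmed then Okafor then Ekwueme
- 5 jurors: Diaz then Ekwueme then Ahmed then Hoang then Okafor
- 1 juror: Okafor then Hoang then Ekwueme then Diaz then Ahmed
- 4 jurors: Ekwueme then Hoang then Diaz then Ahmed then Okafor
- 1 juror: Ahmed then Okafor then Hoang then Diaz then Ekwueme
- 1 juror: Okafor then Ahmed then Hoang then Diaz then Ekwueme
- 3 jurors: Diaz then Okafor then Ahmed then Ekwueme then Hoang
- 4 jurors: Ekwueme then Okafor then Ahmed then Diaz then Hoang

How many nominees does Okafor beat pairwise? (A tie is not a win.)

0

Okafor against each rival (21 jurors):
Okafor vs Ekwueme: Ekwueme, 13–8.
Okafor vs Diaz: 7 to 14, Diaz.
Okafor vs Ahmed: 1+1+3+4 = 9 for Okafor, 12 for Ahmed — Ahmed by 12–9.
Okafor vs Hoang: Hoang wins 11–10.
Okafor beats no one; loses to Ekwueme, Diaz, Ahmed, Hoang — 0 pairwise wins.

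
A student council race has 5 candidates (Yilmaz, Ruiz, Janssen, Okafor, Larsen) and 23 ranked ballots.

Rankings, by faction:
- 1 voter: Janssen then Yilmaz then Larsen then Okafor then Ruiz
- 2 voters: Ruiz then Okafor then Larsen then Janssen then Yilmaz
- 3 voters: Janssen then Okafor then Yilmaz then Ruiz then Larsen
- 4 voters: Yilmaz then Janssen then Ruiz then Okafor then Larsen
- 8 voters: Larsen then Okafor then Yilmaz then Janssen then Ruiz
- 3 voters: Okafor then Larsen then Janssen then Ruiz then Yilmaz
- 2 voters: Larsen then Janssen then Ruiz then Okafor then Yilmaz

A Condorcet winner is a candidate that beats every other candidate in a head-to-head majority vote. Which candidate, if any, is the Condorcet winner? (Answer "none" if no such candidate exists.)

Okafor

Check each pair by majority over 23 ballots:
Yilmaz vs Ruiz: Yilmaz is ranked higher on 1+3+4+8 = 16 ballots, Ruiz on 7. Yilmaz wins 16–7.
Yilmaz vs Janssen: 4+8 = 12 for Yilmaz, 11 for Janssen — Yilmaz by 12–11.
Yilmaz vs Okafor: Yilmaz is ranked higher on 1+4 = 5 ballots, Okafor on 18. Okafor wins 18–5.
Yilmaz vs Larsen: Yilmaz preferred on 1+3+4 = 8 ballots; Larsen wins 15–8.
Ruiz vs Janssen: Ruiz preferred on 2 ballots; Janssen wins 21–2.
Ruiz vs Okafor: Ruiz is ranked higher on 2+4+2 = 8 ballots, Okafor on 15. Okafor wins 15–8.
Ruiz vs Larsen: 9 to 14, Larsen.
Janssen vs Okafor: 1+3+4+2 = 10 for Janssen, 13 for Okafor — Okafor by 13–10.
Janssen vs Larsen: 1+3+4 = 8 for Janssen, 15 for Larsen — Larsen by 15–8.
Okafor vs Larsen: 12 to 11, Okafor.
Okafor wins every pairwise contest, so Okafor is the Condorcet winner.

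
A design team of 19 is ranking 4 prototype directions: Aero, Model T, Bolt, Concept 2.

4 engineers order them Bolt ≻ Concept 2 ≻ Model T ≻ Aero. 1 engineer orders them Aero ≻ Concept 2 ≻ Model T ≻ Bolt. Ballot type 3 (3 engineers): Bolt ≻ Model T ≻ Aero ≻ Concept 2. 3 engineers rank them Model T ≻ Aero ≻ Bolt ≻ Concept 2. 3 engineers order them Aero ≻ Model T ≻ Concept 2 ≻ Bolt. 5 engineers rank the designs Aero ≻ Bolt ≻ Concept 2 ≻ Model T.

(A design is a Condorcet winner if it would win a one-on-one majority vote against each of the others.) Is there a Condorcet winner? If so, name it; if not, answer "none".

none

Pairwise majorities:
Aero vs Model T: Aero preferred on 1+3+5 = 9 ballots; Model T wins 10–9.
Aero vs Bolt: 1+3+3+5 = 12 for Aero, 7 for Bolt — Aero by 12–7.
Aero vs Concept 2: 1+3+3+3+5 = 15 for Aero, 4 for Concept 2 — Aero by 15–4.
Model T vs Bolt: 7 to 12, Bolt.
Model T vs Concept 2: Model T is ranked higher on 3+3+3 = 9 ballots, Concept 2 on 10. Concept 2 wins 10–9.
Bolt vs Concept 2: Bolt is ranked higher on 4+3+3+5 = 15 ballots, Concept 2 on 4. Bolt wins 15–4.
Every design loses at least once (Aero loses to Model T; Model T loses to Bolt; Bolt loses to Aero; Concept 2 loses to Aero). The majority relation contains the cycle Aero > Bolt > Model T > Aero, so there is no Condorcet winner.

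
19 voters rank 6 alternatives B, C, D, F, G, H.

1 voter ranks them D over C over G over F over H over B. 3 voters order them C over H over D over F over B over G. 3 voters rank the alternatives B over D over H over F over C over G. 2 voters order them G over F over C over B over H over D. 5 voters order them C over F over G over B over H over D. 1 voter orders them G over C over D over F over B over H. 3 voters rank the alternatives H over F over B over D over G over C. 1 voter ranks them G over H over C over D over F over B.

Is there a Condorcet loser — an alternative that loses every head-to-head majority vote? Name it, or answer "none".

none

Pairwise majorities:
B vs C: 6 to 13, C.
B vs D: 13 to 6, B.
B vs F: B preferred on 3 ballots; F wins 16–3.
B vs G: B preferred on 3+3+3 = 9 ballots; G wins 10–9.
B–H: B 11–8.
C vs D: C wins 12–7.
C vs F: C preferred on 1+3+5+1+1 = 11 ballots; C wins 11–8.
C vs G: 1+3+3+5 = 12 for C, 7 for G — C by 12–7.
C vs H: C is ranked higher on 1+3+2+5+1 = 12 ballots, H on 7. C wins 12–7.
D vs F: D preferred on 1+3+3+1+1 = 9 ballots; F wins 10–9.
D vs G: D is ranked higher on 1+3+3+3 = 10 ballots, G on 9. D wins 10–9.
D–H: H 14–5.
F vs G: F is ranked higher on 3+3+5+3 = 14 ballots, G on 5. F wins 14–5.
F–H: H 10–9.
G–H: G 10–9.
No alternative is winless: B beats D; C beats B; D beats G; F beats B; G beats B; H beats D. There is no Condorcet loser.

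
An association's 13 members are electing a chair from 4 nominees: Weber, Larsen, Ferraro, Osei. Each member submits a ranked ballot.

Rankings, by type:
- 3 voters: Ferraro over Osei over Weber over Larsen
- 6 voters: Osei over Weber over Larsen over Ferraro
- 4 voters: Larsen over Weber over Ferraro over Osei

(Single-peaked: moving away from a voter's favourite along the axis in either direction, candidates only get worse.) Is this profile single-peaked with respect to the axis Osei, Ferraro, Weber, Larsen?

Axis positions: Osei=1, Ferraro=2, Weber=3, Larsen=4.
Type 1 (peak Ferraro at position 2): ranking walks positions 2-1-3-4, expanding outward from the peak — single-peaked.
Type 2: ranking walks positions 1-3-4-2; Weber is ranked above Ferraro even though Ferraro lies between Weber and the peak Osei on the axis — preferences dip and rise again. Not single-peaked.
Type 3 (peak Larsen at position 4): ranking walks positions 4-3-2-1, expanding outward from the peak — single-peaked.
Type 2 violates single-peakedness, so the profile is not single-peaked on this axis.

no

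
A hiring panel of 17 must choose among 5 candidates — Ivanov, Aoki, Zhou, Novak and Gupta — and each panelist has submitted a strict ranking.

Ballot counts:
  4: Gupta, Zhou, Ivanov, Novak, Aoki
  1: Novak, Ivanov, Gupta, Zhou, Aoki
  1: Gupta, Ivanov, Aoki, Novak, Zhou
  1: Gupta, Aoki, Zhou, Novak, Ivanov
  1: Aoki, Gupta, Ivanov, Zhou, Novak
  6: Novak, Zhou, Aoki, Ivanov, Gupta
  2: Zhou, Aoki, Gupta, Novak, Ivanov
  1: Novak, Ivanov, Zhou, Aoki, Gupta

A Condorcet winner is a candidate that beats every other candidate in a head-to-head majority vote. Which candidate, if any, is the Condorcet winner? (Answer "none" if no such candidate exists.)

Head-to-head results (17 committee members):
Ivanov vs Aoki: Ivanov is ranked higher on 4+1+1+1 = 7 ballots, Aoki on 10. Aoki wins 10–7.
Ivanov vs Zhou: 4 to 13, Zhou.
Ivanov–Novak: Novak 11–6.
Ivanov vs Gupta: 8 to 9, Gupta.
Aoki–Zhou: Zhou 14–3.
Aoki vs Novak: 1+1+1+2 = 5 for Aoki, 12 for Novak — Novak by 12–5.
Aoki vs Gupta: Aoki, 10–7.
Zhou vs Novak: Zhou preferred on 4+1+1+2 = 8 ballots; Novak wins 9–8.
Zhou vs Gupta: Zhou wins 9–8.
Novak vs Gupta: Novak is ranked higher on 1+6+1 = 8 ballots, Gupta on 9. Gupta wins 9–8.
Every candidate loses at least once (Ivanov loses to Aoki; Aoki loses to Zhou; Zhou loses to Novak; Novak loses to Gupta; Gupta loses to Aoki). The majority relation contains the cycle Aoki → Gupta → Novak → Aoki, so there is no Condorcet winner.

none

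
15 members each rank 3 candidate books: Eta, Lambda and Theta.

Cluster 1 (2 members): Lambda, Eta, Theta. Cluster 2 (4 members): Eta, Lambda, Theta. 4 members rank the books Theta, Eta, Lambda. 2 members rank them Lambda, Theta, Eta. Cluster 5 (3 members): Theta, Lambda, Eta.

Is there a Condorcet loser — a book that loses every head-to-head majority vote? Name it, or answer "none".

Head-to-head results (15 members):
Eta–Lambda: Eta 8–7.
Eta vs Theta: Eta preferred on 2+4 = 6 ballots; Theta wins 9–6.
Lambda vs Theta: Lambda, 8–7.
No book is winless: Eta beats Lambda; Lambda beats Theta; Theta beats Eta. There is no Condorcet loser.

none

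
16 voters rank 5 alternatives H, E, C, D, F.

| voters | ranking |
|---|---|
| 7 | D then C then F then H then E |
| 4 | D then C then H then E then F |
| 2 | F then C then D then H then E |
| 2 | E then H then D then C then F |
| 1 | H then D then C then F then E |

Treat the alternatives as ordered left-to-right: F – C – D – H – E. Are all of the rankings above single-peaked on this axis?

yes

Axis positions: F=1, C=2, D=3, H=4, E=5.
Type 1 (peak D at position 3): ranking walks positions 3-2-1-4-5, expanding outward from the peak — single-peaked.
Type 2 (peak D at position 3): ranking walks positions 3-2-4-5-1, expanding outward from the peak — single-peaked.
Type 3 (peak F at position 1): ranking walks positions 1-2-3-4-5, expanding outward from the peak — single-peaked.
Type 4 (peak E at position 5): ranking walks positions 5-4-3-2-1, expanding outward from the peak — single-peaked.
Type 5 (peak H at position 4): ranking walks positions 4-3-2-1-5, expanding outward from the peak — single-peaked.
Every ranking is single-peaked on this axis.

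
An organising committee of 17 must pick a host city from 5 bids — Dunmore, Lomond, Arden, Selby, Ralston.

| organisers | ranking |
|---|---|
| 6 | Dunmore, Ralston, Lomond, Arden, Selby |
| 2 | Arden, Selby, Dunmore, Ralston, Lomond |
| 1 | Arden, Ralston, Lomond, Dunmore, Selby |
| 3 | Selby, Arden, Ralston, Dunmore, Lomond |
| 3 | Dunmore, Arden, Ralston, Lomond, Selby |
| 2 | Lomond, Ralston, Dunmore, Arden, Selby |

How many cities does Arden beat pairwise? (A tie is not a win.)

3

Arden against each rival (17 organisers):
Arden vs Dunmore: Dunmore, 11–6.
Arden–Lomond: Arden 9–8.
Arden vs Selby: 14 to 3, Arden.
Arden vs Ralston: Arden wins 9–8.
Arden beats Lomond, Selby, Ralston; loses to Dunmore — 3 pairwise wins.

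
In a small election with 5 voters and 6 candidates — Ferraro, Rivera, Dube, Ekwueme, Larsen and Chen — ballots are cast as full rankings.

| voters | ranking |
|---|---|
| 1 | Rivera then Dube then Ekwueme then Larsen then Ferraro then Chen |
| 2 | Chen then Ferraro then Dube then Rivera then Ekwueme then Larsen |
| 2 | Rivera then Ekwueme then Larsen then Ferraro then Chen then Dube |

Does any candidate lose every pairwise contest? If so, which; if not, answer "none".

Head-to-head results (5 voters):
Ferraro vs Rivera: Ferraro is ranked higher on 2 ballots, Rivera on 3. Rivera wins 3–2.
Ferraro vs Dube: Ferraro wins 4–1.
Ferraro vs Ekwueme: Ekwueme, 3–2.
Ferraro vs Larsen: 2 to 3, Larsen.
Ferraro vs Chen: Ferraro, 3–2.
Rivera vs Dube: Rivera is ranked higher on 1+2 = 3 ballots, Dube on 2. Rivera wins 3–2.
Rivera vs Ekwueme: 5 to 0, Rivera.
Rivera vs Larsen: Rivera, 5–0.
Rivera–Chen: Rivera 3–2.
Dube vs Ekwueme: Dube wins 3–2.
Dube–Larsen: Dube 3–2.
Dube vs Chen: 1 to 4, Chen.
Ekwueme vs Larsen: 1+2+2 = 5 for Ekwueme, 0 for Larsen — Ekwueme by 5–0.
Ekwueme vs Chen: Ekwueme wins 3–2.
Larsen vs Chen: 1+2 = 3 for Larsen, 2 for Chen — Larsen by 3–2.
No candidate is winless: Ferraro beats Dube; Rivera beats Ferraro; Dube beats Ekwueme; Ekwueme beats Ferraro; Larsen beats Ferraro; Chen beats Dube. There is no Condorcet loser.

none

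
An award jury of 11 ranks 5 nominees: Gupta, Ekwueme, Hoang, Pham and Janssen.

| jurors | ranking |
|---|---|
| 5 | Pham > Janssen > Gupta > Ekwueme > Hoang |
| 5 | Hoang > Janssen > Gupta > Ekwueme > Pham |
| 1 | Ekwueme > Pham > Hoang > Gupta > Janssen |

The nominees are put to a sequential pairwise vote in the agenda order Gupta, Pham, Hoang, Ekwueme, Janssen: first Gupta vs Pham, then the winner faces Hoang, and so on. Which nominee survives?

Janssen

Round 1: Gupta vs Pham — 5–6, Pham advances.
Round 2: Pham vs Hoang — 6–5, Pham advances.
Round 3: Pham vs Ekwueme — 5–6, Ekwueme advances.
Round 4: Ekwueme vs Janssen — 1–10, Janssen advances.
Janssen survives the agenda.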